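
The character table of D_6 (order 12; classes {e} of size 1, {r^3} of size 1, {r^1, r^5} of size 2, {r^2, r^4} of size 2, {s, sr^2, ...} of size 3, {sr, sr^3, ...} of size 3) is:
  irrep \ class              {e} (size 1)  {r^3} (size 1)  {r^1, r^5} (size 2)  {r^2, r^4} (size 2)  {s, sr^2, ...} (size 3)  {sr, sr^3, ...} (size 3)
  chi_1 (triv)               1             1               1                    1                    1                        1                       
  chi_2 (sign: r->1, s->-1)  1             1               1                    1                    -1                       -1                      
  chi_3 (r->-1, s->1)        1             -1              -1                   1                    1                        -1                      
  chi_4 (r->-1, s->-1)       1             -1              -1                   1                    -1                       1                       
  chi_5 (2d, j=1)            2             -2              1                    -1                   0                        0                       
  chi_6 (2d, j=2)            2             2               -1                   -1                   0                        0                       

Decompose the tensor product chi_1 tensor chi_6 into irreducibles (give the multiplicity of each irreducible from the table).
chi_1 tensor chi_6 = chi_6 (all other irreducibles have multiplicity 0).

Explanation: The character of a tensor product is the pointwise product (chi_1 * chi_6)(C) = chi_1(C) * chi_6(C):
  {e}: (1)*(2), {r^3}: (1)*(2), {r^1, r^5}: (1)*(-1), {r^2, r^4}: (1)*(-1), {s, sr^2, ...}: (1)*(0), {sr, sr^3, ...}: (1)*(0)
so (chi_1 * chi_6) takes values
  {e} -> 2, {r^3} -> 2, {r^1, r^5} -> -1, {r^2, r^4} -> -1, {s, sr^2, ...} -> 0, {sr, sr^3, ...} -> 0.
Now take the inner product of this character with each irreducible chi from the table, <chi_1*chi_6, chi> = (1/12) sum_C |C| (chi_1*chi_6)(C) conj(chi(C)):
  <chi_1*chi_6, chi_1> = (1/12)[1*(2)*conj(1) + 1*(2)*conj(1) + 2*(-1)*conj(1) + 2*(-1)*conj(1) + 3*(0)*conj(1) + 3*(0)*conj(1)]
      = (1/12)[(2) + (2) + (-2) + (-2) + (0) + (0)] = 0/12 = 0
  <chi_1*chi_6, chi_2> = (1/12)[1*(2)*conj(1) + 1*(2)*conj(1) + 2*(-1)*conj(1) + 2*(-1)*conj(1) + 3*(0)*conj(-1) + 3*(0)*conj(-1)]
      = (1/12)[(2) + (2) + (-2) + (-2) + (0) + (0)] = 0/12 = 0
  <chi_1*chi_6, chi_3> = (1/12)[1*(2)*conj(1) + 1*(2)*conj(-1) + 2*(-1)*conj(-1) + 2*(-1)*conj(1) + 3*(0)*conj(1) + 3*(0)*conj(-1)]
      = (1/12)[(2) + (-2) + (2) + (-2) + (0) + (0)] = 0/12 = 0
  <chi_1*chi_6, chi_4> = (1/12)[1*(2)*conj(1) + 1*(2)*conj(-1) + 2*(-1)*conj(-1) + 2*(-1)*conj(1) + 3*(0)*conj(-1) + 3*(0)*conj(1)]
      = (1/12)[(2) + (-2) + (2) + (-2) + (0) + (0)] = 0/12 = 0
  <chi_1*chi_6, chi_5> = (1/12)[1*(2)*conj(2) + 1*(2)*conj(-2) + 2*(-1)*conj(1) + 2*(-1)*conj(-1) + 3*(0)*conj(0) + 3*(0)*conj(0)]
      = (1/12)[(4) + (-4) + (-2) + (2) + (0) + (0)] = 0/12 = 0
  <chi_1*chi_6, chi_6> = (1/12)[1*(2)*conj(2) + 1*(2)*conj(2) + 2*(-1)*conj(-1) + 2*(-1)*conj(-1) + 3*(0)*conj(0) + 3*(0)*conj(0)]
      = (1/12)[(4) + (4) + (2) + (2) + (0) + (0)] = 12/12 = 1
Hence the multiplicities are chi_6: 1. Dimension check: dim(chi_1)*dim(chi_6) = 1*2 = 2 and sum (mult * dim) = 1*2 = 2.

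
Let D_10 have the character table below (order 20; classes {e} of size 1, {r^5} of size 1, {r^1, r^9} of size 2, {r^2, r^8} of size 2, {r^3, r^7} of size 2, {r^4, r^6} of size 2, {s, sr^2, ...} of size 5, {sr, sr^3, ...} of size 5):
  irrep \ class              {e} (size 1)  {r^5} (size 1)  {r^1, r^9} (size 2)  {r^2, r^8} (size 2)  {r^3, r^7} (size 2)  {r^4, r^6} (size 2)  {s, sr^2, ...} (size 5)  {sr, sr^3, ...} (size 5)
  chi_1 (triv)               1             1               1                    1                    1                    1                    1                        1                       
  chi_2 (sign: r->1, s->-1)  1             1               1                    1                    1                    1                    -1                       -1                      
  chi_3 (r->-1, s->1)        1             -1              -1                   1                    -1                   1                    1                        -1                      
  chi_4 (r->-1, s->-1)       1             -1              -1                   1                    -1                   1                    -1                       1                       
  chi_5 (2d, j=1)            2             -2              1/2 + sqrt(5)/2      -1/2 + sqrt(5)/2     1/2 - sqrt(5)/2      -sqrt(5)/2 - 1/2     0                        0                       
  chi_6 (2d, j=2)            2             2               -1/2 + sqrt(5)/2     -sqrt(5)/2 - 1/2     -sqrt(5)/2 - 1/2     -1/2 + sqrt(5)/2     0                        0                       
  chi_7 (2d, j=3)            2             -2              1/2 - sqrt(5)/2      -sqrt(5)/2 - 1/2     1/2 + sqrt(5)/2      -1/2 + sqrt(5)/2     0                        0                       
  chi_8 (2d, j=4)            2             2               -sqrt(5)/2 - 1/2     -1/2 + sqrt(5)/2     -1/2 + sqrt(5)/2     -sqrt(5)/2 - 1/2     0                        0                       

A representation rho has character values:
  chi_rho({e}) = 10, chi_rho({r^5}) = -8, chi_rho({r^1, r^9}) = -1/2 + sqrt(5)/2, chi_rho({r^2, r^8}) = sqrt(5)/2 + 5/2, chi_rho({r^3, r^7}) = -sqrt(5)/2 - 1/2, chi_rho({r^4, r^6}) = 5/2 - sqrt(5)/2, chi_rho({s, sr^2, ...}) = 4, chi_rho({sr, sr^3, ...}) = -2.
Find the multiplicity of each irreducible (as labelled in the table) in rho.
Multiplicities: chi_1: 1, chi_2: 0, chi_3: 3, chi_4: 0, chi_5: 2, chi_6: 0, chi_7: 1, chi_8: 0.

Details: Use <chi_rho, chi> = (1/|G|) sum_C |C| * chi_rho(C) * conj(chi(C)) with |G| = 20 for each irreducible chi in the table:
  <chi_rho, chi_1> = (1/20)[1*(10)*conj(1) + 1*(-8)*conj(1) + 2*(-1/2 + sqrt(5)/2)*conj(1) + 2*(sqrt(5)/2 + 5/2)*conj(1) + 2*(-sqrt(5)/2 - 1/2)*conj(1) + 2*(5/2 - sqrt(5)/2)*conj(1) + 5*(4)*conj(1) + 5*(-2)*conj(1)]
      = (1/20)[(10) + (-8) + (-1 + sqrt(5)) + (sqrt(5) + 5) + (-sqrt(5) - 1) + (5 - sqrt(5)) + (20) + (-10)] = 20/20 = 1
  <chi_rho, chi_2> = (1/20)[1*(10)*conj(1) + 1*(-8)*conj(1) + 2*(-1/2 + sqrt(5)/2)*conj(1) + 2*(sqrt(5)/2 + 5/2)*conj(1) + 2*(-sqrt(5)/2 - 1/2)*conj(1) + 2*(5/2 - sqrt(5)/2)*conj(1) + 5*(4)*conj(-1) + 5*(-2)*conj(-1)]
      = (1/20)[(10) + (-8) + (-1 + sqrt(5)) + (sqrt(5) + 5) + (-sqrt(5) - 1) + (5 - sqrt(5)) + (-20) + (10)] = 0/20 = 0
  <chi_rho, chi_3> = (1/20)[1*(10)*conj(1) + 1*(-8)*conj(-1) + 2*(-1/2 + sqrt(5)/2)*conj(-1) + 2*(sqrt(5)/2 + 5/2)*conj(1) + 2*(-sqrt(5)/2 - 1/2)*conj(-1) + 2*(5/2 - sqrt(5)/2)*conj(1) + 5*(4)*conj(1) + 5*(-2)*conj(-1)]
      = (1/20)[(10) + (8) + (1 - sqrt(5)) + (sqrt(5) + 5) + (1 + sqrt(5)) + (5 - sqrt(5)) + (20) + (10)] = 60/20 = 3
  <chi_rho, chi_4> = (1/20)[1*(10)*conj(1) + 1*(-8)*conj(-1) + 2*(-1/2 + sqrt(5)/2)*conj(-1) + 2*(sqrt(5)/2 + 5/2)*conj(1) + 2*(-sqrt(5)/2 - 1/2)*conj(-1) + 2*(5/2 - sqrt(5)/2)*conj(1) + 5*(4)*conj(-1) + 5*(-2)*conj(1)]
      = (1/20)[(10) + (8) + (1 - sqrt(5)) + (sqrt(5) + 5) + (1 + sqrt(5)) + (5 - sqrt(5)) + (-20) + (-10)] = 0/20 = 0
  <chi_rho, chi_5> = (1/20)[1*(10)*conj(2) + 1*(-8)*conj(-2) + 2*(-1/2 + sqrt(5)/2)*conj(1/2 + sqrt(5)/2) + 2*(sqrt(5)/2 + 5/2)*conj(-1/2 + sqrt(5)/2) + 2*(-sqrt(5)/2 - 1/2)*conj(1/2 - sqrt(5)/2) + 2*(5/2 - sqrt(5)/2)*conj(-sqrt(5)/2 - 1/2) + 5*(4)*conj(0) + 5*(-2)*conj(0)]
      = (1/20)[(20) + (16) + (2) + (2*sqrt(5)) + (2) + (-2*sqrt(5)) + (0) + (0)] = 40/20 = 2
  <chi_rho, chi_6> = (1/20)[1*(10)*conj(2) + 1*(-8)*conj(2) + 2*(-1/2 + sqrt(5)/2)*conj(-1/2 + sqrt(5)/2) + 2*(sqrt(5)/2 + 5/2)*conj(-sqrt(5)/2 - 1/2) + 2*(-sqrt(5)/2 - 1/2)*conj(-sqrt(5)/2 - 1/2) + 2*(5/2 - sqrt(5)/2)*conj(-1/2 + sqrt(5)/2) + 5*(4)*conj(0) + 5*(-2)*conj(0)]
      = (1/20)[(20) + (-16) + (3 - sqrt(5)) + (-3*sqrt(5) - 5) + (sqrt(5) + 3) + (-5 + 3*sqrt(5)) + (0) + (0)] = 0/20 = 0
  <chi_rho, chi_7> = (1/20)[1*(10)*conj(2) + 1*(-8)*conj(-2) + 2*(-1/2 + sqrt(5)/2)*conj(1/2 - sqrt(5)/2) + 2*(sqrt(5)/2 + 5/2)*conj(-sqrt(5)/2 - 1/2) + 2*(-sqrt(5)/2 - 1/2)*conj(1/2 + sqrt(5)/2) + 2*(5/2 - sqrt(5)/2)*conj(-1/2 + sqrt(5)/2) + 5*(4)*conj(0) + 5*(-2)*conj(0)]
      = (1/20)[(20) + (16) + (-3 + sqrt(5)) + (-3*sqrt(5) - 5) + (-3 - sqrt(5)) + (-5 + 3*sqrt(5)) + (0) + (0)] = 20/20 = 1
  <chi_rho, chi_8> = (1/20)[1*(10)*conj(2) + 1*(-8)*conj(2) + 2*(-1/2 + sqrt(5)/2)*conj(-sqrt(5)/2 - 1/2) + 2*(sqrt(5)/2 + 5/2)*conj(-1/2 + sqrt(5)/2) + 2*(-sqrt(5)/2 - 1/2)*conj(-1/2 + sqrt(5)/2) + 2*(5/2 - sqrt(5)/2)*conj(-sqrt(5)/2 - 1/2) + 5*(4)*conj(0) + 5*(-2)*conj(0)]
      = (1/20)[(20) + (-16) + (-2) + (2*sqrt(5)) + (-2) + (-2*sqrt(5)) + (0) + (0)] = 0/20 = 0
Dimension check: dim(rho) = sum (mult * dim) = 1*1 + 0*1 + 3*1 + 0*1 + 2*2 + 0*2 + 1*2 + 0*2 = 10 = chi_rho(e) = 10.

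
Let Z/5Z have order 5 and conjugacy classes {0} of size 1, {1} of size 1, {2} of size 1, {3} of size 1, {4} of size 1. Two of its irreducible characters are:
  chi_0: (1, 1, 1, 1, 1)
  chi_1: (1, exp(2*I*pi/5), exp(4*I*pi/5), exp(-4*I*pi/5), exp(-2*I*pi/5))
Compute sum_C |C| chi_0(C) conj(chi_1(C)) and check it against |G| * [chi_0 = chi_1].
Sum = 0; so <chi_0, chi_1> = 0 (distinct irreducibles are orthogonal).

Solution. Compute term by term over conjugacy classes (|C| * chi_0(C) * conj(chi_1(C))):
  1*(1)*conj(1) + 1*(1)*conj(exp(2*I*pi/5)) + 1*(1)*conj(exp(4*I*pi/5)) + 1*(1)*conj(exp(-4*I*pi/5)) + 1*(1)*conj(exp(-2*I*pi/5))
  = (1) + (exp(-2*I*pi/5)) + (exp(-4*I*pi/5)) + (exp(4*I*pi/5)) + (exp(2*I*pi/5))
  = 0.
(Exp terms are combined using exp(i*s)*conj(exp(i*t)) = exp(i*(s-t)), and sums of them are collapsed using the identity that for every m > 1 the m distinct m-th roots of unity sum to 0, e.g. 1 + exp(2*I*pi/3) + exp(-2*I*pi/3) = 0.)
Dividing by |G| = 5 gives 0/5 = 0, matching the row-orthogonality relation <chi_0, chi_1> = [chi_0 = chi_1].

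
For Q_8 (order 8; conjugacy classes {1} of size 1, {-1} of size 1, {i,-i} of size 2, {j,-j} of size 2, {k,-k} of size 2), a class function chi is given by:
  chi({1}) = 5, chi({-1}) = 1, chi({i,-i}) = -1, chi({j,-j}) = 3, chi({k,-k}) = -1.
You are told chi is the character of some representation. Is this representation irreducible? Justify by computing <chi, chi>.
Not irreducible (reducible): <chi, chi> = 6 > 1.

Working: <chi, chi> = (1/|G|) sum_C |C| * |chi(C)|^2 = (1/8)[1*|5|^2 + 1*|1|^2 + 2*|-1|^2 + 2*|3|^2 + 2*|-1|^2]
  = (1/8)[(25) + (1) + (2) + (18) + (2)] = 48/8 = 6.
A character is irreducible iff <chi, chi> = 1, so this representation is reducible.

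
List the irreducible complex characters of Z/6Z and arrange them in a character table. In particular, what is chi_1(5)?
Character table of Z/6Z (irreps indexed chi_0,...,chi_5 with chi_k(m) = zeta_6^(k*m), zeta_6 = exp(2*pi*i/6)):
  irrep \ class  {0} (size 1)  {1} (size 1)    {2} (size 1)    {3} (size 1)  {4} (size 1)    {5} (size 1)  
  chi_0          1             1               1               1             1               1             
  chi_1          1             exp(I*pi/3)     exp(2*I*pi/3)   -1            exp(-2*I*pi/3)  exp(-I*pi/3)  
  chi_2          1             exp(2*I*pi/3)   exp(-2*I*pi/3)  1             exp(2*I*pi/3)   exp(-2*I*pi/3)
  chi_3          1             -1              1               -1            1               -1            
  chi_4          1             exp(-2*I*pi/3)  exp(2*I*pi/3)   1             exp(-2*I*pi/3)  exp(2*I*pi/3) 
  chi_5          1             exp(-I*pi/3)    exp(-2*I*pi/3)  -1            exp(2*I*pi/3)   exp(I*pi/3)   

Spot check: chi_1(5) = zeta_6^(1*5) = zeta_6^5 = exp(-I*pi/3).

Reasoning: Z/6Z is abelian, so all 6 irreducible complex representations are 1-dimensional. They are given by chi_k(m) = zeta_6^(k*m) for k = 0,...,5. Row orthogonality: sum_m chi_k(m) conj(chi_l(m)) = 6 * [k = l].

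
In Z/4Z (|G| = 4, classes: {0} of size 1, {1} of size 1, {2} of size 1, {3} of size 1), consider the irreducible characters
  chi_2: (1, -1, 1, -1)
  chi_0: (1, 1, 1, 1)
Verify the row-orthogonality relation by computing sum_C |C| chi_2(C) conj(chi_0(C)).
Sum = 0; so <chi_2, chi_0> = 0 (distinct irreducibles are orthogonal).

Compute term by term over conjugacy classes (|C| * chi_2(C) * conj(chi_0(C))):
  1*(1)*conj(1) + 1*(-1)*conj(1) + 1*(1)*conj(1) + 1*(-1)*conj(1)
  = (1) + (-1) + (1) + (-1)
  = 0.
(Exp terms are combined using exp(i*s)*conj(exp(i*t)) = exp(i*(s-t)), and sums of them are collapsed using the identity that for every m > 1 the m distinct m-th roots of unity sum to 0, e.g. 1 + exp(2*I*pi/3) + exp(-2*I*pi/3) = 0.)
Dividing by |G| = 4 gives 0/4 = 0, matching the row-orthogonality relation <chi_2, chi_0> = [chi_2 = chi_0].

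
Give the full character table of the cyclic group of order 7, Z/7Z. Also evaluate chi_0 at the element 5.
Character table of Z/7Z (irreps indexed chi_0,...,chi_6 with chi_k(m) = zeta_7^(k*m), zeta_7 = exp(2*pi*i/7)):
  irrep \ class  {0} (size 1)  {1} (size 1)    {2} (size 1)    {3} (size 1)    {4} (size 1)    {5} (size 1)    {6} (size 1)  
  chi_0          1             1               1               1               1               1               1             
  chi_1          1             exp(2*I*pi/7)   exp(4*I*pi/7)   exp(6*I*pi/7)   exp(-6*I*pi/7)  exp(-4*I*pi/7)  exp(-2*I*pi/7)
  chi_2          1             exp(4*I*pi/7)   exp(-6*I*pi/7)  exp(-2*I*pi/7)  exp(2*I*pi/7)   exp(6*I*pi/7)   exp(-4*I*pi/7)
  chi_3          1             exp(6*I*pi/7)   exp(-2*I*pi/7)  exp(4*I*pi/7)   exp(-4*I*pi/7)  exp(2*I*pi/7)   exp(-6*I*pi/7)
  chi_4          1             exp(-6*I*pi/7)  exp(2*I*pi/7)   exp(-4*I*pi/7)  exp(4*I*pi/7)   exp(-2*I*pi/7)  exp(6*I*pi/7) 
  chi_5          1             exp(-4*I*pi/7)  exp(6*I*pi/7)   exp(2*I*pi/7)   exp(-2*I*pi/7)  exp(-6*I*pi/7)  exp(4*I*pi/7) 
  chi_6          1             exp(-2*I*pi/7)  exp(-4*I*pi/7)  exp(-6*I*pi/7)  exp(6*I*pi/7)   exp(4*I*pi/7)   exp(2*I*pi/7) 

Spot check: chi_0(5) = zeta_7^(0*5) = zeta_7^0 = 1.

Derivation: Z/7Z is abelian, so all 7 irreducible complex representations are 1-dimensional. They are given by chi_k(m) = zeta_7^(k*m) for k = 0,...,6. Row orthogonality: sum_m chi_k(m) conj(chi_l(m)) = 7 * [k = l].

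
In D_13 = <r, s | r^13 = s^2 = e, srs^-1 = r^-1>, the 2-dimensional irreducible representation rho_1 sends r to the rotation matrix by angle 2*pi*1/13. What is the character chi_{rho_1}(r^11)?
chi_{rho_1}(r^11) = 2*cos(2*pi*1*11/13) = 2*cos(4*pi/13)

Working: rho_1(r^11) is rotation by angle 2*pi*1*11/13, whose trace is 2*cos(2*pi*1*11/13) = 2*cos(4*pi/13).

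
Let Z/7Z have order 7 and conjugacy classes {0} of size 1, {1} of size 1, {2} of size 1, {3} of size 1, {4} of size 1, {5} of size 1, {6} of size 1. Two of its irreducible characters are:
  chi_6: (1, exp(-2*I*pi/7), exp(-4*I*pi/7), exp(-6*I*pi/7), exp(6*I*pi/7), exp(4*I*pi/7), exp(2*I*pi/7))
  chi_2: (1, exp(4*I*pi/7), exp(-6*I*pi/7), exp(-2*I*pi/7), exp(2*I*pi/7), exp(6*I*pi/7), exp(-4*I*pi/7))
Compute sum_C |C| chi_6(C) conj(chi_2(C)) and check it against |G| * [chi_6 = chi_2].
Sum = 0; so <chi_6, chi_2> = 0 (distinct irreducibles are orthogonal).

Solution. Compute term by term over conjugacy classes (|C| * chi_6(C) * conj(chi_2(C))):
  1*(1)*conj(1) + 1*(exp(-2*I*pi/7))*conj(exp(4*I*pi/7)) + 1*(exp(-4*I*pi/7))*conj(exp(-6*I*pi/7)) + 1*(exp(-6*I*pi/7))*conj(exp(-2*I*pi/7)) + 1*(exp(6*I*pi/7))*conj(exp(2*I*pi/7)) + 1*(exp(4*I*pi/7))*conj(exp(6*I*pi/7)) + 1*(exp(2*I*pi/7))*conj(exp(-4*I*pi/7))
  = (1) + (exp(-6*I*pi/7)) + (exp(2*I*pi/7)) + (exp(-4*I*pi/7)) + (exp(4*I*pi/7)) + (exp(-2*I*pi/7)) + (exp(6*I*pi/7))
  = 0.
(Exp terms are combined using exp(i*s)*conj(exp(i*t)) = exp(i*(s-t)), and sums of them are collapsed using the identity that for every m > 1 the m distinct m-th roots of unity sum to 0, e.g. 1 + exp(2*I*pi/3) + exp(-2*I*pi/3) = 0.)
Dividing by |G| = 7 gives 0/7 = 0, matching the row-orthogonality relation <chi_6, chi_2> = [chi_6 = chi_2].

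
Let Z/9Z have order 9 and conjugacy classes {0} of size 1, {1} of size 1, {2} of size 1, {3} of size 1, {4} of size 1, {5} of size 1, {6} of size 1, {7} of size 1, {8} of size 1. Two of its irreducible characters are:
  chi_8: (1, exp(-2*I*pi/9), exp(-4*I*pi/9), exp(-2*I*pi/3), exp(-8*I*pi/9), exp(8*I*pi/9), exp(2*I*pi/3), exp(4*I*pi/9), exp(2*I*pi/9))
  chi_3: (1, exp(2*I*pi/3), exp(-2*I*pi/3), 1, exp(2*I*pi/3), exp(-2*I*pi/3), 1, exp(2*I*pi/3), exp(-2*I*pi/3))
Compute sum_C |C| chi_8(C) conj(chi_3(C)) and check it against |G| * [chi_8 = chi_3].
Sum = 0; so <chi_8, chi_3> = 0 (distinct irreducibles are orthogonal).

Compute term by term over conjugacy classes (|C| * chi_8(C) * conj(chi_3(C))):
  1*(1)*conj(1) + 1*(exp(-2*I*pi/9))*conj(exp(2*I*pi/3)) + 1*(exp(-4*I*pi/9))*conj(exp(-2*I*pi/3)) + 1*(exp(-2*I*pi/3))*conj(1) + 1*(exp(-8*I*pi/9))*conj(exp(2*I*pi/3)) + 1*(exp(8*I*pi/9))*conj(exp(-2*I*pi/3)) + 1*(exp(2*I*pi/3))*conj(1) + 1*(exp(4*I*pi/9))*conj(exp(2*I*pi/3)) + 1*(exp(2*I*pi/9))*conj(exp(-2*I*pi/3))
  = (1) + (exp(-8*I*pi/9)) + (exp(2*I*pi/9)) + (exp(-2*I*pi/3)) + (exp(4*I*pi/9)) + (exp(-4*I*pi/9)) + (exp(2*I*pi/3)) + (exp(-2*I*pi/9)) + (exp(8*I*pi/9))
  = 0.
(Exp terms are combined using exp(i*s)*conj(exp(i*t)) = exp(i*(s-t)), and sums of them are collapsed using the identity that for every m > 1 the m distinct m-th roots of unity sum to 0, e.g. 1 + exp(2*I*pi/3) + exp(-2*I*pi/3) = 0.)
Dividing by |G| = 9 gives 0/9 = 0, matching the row-orthogonality relation <chi_8, chi_3> = [chi_8 = chi_3].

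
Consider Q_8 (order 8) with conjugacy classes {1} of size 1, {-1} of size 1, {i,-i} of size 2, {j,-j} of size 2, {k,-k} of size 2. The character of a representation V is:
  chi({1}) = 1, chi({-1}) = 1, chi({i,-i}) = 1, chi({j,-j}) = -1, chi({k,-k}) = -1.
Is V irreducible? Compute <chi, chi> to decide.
Irreducible: <chi, chi> = 1.

Details: <chi, chi> = (1/|G|) sum_C |C| * |chi(C)|^2 = (1/8)[1*|1|^2 + 1*|1|^2 + 2*|1|^2 + 2*|-1|^2 + 2*|-1|^2]
  = (1/8)[(1) + (1) + (2) + (2) + (2)] = 8/8 = 1.
A character is irreducible iff <chi, chi> = 1, so this representation is irreducible.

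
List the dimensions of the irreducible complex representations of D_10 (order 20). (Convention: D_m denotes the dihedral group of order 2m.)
Dimensions: 1, 1, 1, 1, 2, 2, 2, 2

There are 8 irreducibles (= number of conjugacy classes). Their dimensions d_i satisfy sum d_i^2 = |G| = 20: 1 + 1 + 1 + 1 + 4 + 4 + 4 + 4 = 20.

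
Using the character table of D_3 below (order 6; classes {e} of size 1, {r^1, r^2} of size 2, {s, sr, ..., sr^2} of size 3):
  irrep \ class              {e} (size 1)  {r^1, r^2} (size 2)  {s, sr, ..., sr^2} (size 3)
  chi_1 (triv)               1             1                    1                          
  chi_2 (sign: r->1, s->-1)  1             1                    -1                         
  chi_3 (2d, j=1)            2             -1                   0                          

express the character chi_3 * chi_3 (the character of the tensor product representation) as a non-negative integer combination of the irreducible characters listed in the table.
chi_3 tensor chi_3 = chi_1 + chi_2 + chi_3 (all other irreducibles have multiplicity 0).

The character of a tensor product is the pointwise product (chi_3 * chi_3)(C) = chi_3(C) * chi_3(C):
  {e}: (2)*(2), {r^1, r^2}: (-1)*(-1), {s, sr, ..., sr^2}: (0)*(0)
so (chi_3 * chi_3) takes values
  {e} -> 4, {r^1, r^2} -> 1, {s, sr, ..., sr^2} -> 0.
Now take the inner product of this character with each irreducible chi from the table, <chi_3*chi_3, chi> = (1/6) sum_C |C| (chi_3*chi_3)(C) conj(chi(C)):
  <chi_3*chi_3, chi_1> = (1/6)[1*(4)*conj(1) + 2*(1)*conj(1) + 3*(0)*conj(1)]
      = (1/6)[(4) + (2) + (0)] = 6/6 = 1
  <chi_3*chi_3, chi_2> = (1/6)[1*(4)*conj(1) + 2*(1)*conj(1) + 3*(0)*conj(-1)]
      = (1/6)[(4) + (2) + (0)] = 6/6 = 1
  <chi_3*chi_3, chi_3> = (1/6)[1*(4)*conj(2) + 2*(1)*conj(-1) + 3*(0)*conj(0)]
      = (1/6)[(8) + (-2) + (0)] = 6/6 = 1
Hence the multiplicities are chi_1: 1, chi_2: 1, chi_3: 1. Dimension check: dim(chi_3)*dim(chi_3) = 2*2 = 4 and sum (mult * dim) = 1*1 + 1*1 + 1*2 = 4.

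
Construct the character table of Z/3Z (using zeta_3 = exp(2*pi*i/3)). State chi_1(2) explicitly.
Character table of Z/3Z (irreps indexed chi_0,...,chi_2 with chi_k(m) = zeta_3^(k*m), zeta_3 = exp(2*pi*i/3)):
  irrep \ class  {0} (size 1)  {1} (size 1)    {2} (size 1)  
  chi_0          1             1               1             
  chi_1          1             exp(2*I*pi/3)   exp(-2*I*pi/3)
  chi_2          1             exp(-2*I*pi/3)  exp(2*I*pi/3) 

Spot check: chi_1(2) = zeta_3^(1*2) = zeta_3^2 = exp(-2*I*pi/3).

Derivation: Z/3Z is abelian, so all 3 irreducible complex representations are 1-dimensional. They are given by chi_k(m) = zeta_3^(k*m) for k = 0,...,2. Row orthogonality: sum_m chi_k(m) conj(chi_l(m)) = 3 * [k = l].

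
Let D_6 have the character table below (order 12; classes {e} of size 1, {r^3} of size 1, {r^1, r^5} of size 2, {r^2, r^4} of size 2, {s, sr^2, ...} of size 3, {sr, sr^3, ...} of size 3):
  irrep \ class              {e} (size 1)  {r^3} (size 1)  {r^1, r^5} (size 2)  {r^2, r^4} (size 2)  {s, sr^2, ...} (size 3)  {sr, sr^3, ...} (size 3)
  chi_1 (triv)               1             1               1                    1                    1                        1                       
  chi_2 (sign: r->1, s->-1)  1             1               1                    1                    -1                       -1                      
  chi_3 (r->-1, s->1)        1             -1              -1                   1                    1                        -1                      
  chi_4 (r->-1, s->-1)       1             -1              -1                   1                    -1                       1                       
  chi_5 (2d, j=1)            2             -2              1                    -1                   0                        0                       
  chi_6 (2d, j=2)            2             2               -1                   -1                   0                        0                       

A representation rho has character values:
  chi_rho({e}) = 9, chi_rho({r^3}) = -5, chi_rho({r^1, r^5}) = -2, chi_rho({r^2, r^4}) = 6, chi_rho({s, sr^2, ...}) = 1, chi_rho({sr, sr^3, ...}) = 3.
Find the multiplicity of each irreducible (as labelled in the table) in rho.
Multiplicities: chi_1: 2, chi_2: 0, chi_3: 2, chi_4: 3, chi_5: 1, chi_6: 0.

Proof sketch: Use <chi_rho, chi> = (1/|G|) sum_C |C| * chi_rho(C) * conj(chi(C)) with |G| = 12 for each irreducible chi in the table:
  <chi_rho, chi_1> = (1/12)[1*(9)*conj(1) + 1*(-5)*conj(1) + 2*(-2)*conj(1) + 2*(6)*conj(1) + 3*(1)*conj(1) + 3*(3)*conj(1)]
      = (1/12)[(9) + (-5) + (-4) + (12) + (3) + (9)] = 24/12 = 2
  <chi_rho, chi_2> = (1/12)[1*(9)*conj(1) + 1*(-5)*conj(1) + 2*(-2)*conj(1) + 2*(6)*conj(1) + 3*(1)*conj(-1) + 3*(3)*conj(-1)]
      = (1/12)[(9) + (-5) + (-4) + (12) + (-3) + (-9)] = 0/12 = 0
  <chi_rho, chi_3> = (1/12)[1*(9)*conj(1) + 1*(-5)*conj(-1) + 2*(-2)*conj(-1) + 2*(6)*conj(1) + 3*(1)*conj(1) + 3*(3)*conj(-1)]
      = (1/12)[(9) + (5) + (4) + (12) + (3) + (-9)] = 24/12 = 2
  <chi_rho, chi_4> = (1/12)[1*(9)*conj(1) + 1*(-5)*conj(-1) + 2*(-2)*conj(-1) + 2*(6)*conj(1) + 3*(1)*conj(-1) + 3*(3)*conj(1)]
      = (1/12)[(9) + (5) + (4) + (12) + (-3) + (9)] = 36/12 = 3
  <chi_rho, chi_5> = (1/12)[1*(9)*conj(2) + 1*(-5)*conj(-2) + 2*(-2)*conj(1) + 2*(6)*conj(-1) + 3*(1)*conj(0) + 3*(3)*conj(0)]
      = (1/12)[(18) + (10) + (-4) + (-12) + (0) + (0)] = 12/12 = 1
  <chi_rho, chi_6> = (1/12)[1*(9)*conj(2) + 1*(-5)*conj(2) + 2*(-2)*conj(-1) + 2*(6)*conj(-1) + 3*(1)*conj(0) + 3*(3)*conj(0)]
      = (1/12)[(18) + (-10) + (4) + (-12) + (0) + (0)] = 0/12 = 0
Dimension check: dim(rho) = sum (mult * dim) = 2*1 + 0*1 + 2*1 + 3*1 + 1*2 + 0*2 = 9 = chi_rho(e) = 9.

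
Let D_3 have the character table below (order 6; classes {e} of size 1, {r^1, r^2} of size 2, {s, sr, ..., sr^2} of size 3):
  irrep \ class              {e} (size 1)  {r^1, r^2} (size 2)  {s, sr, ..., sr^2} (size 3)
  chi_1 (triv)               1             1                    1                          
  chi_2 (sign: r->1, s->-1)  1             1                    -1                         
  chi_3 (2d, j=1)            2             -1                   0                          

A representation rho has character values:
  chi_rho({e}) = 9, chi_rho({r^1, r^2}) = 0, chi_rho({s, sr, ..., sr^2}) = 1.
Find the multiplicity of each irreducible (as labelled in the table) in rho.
Multiplicities: chi_1: 2, chi_2: 1, chi_3: 3.

Reasoning: Use <chi_rho, chi> = (1/|G|) sum_C |C| * chi_rho(C) * conj(chi(C)) with |G| = 6 for each irreducible chi in the table:
  <chi_rho, chi_1> = (1/6)[1*(9)*conj(1) + 2*(0)*conj(1) + 3*(1)*conj(1)]
      = (1/6)[(9) + (0) + (3)] = 12/6 = 2
  <chi_rho, chi_2> = (1/6)[1*(9)*conj(1) + 2*(0)*conj(1) + 3*(1)*conj(-1)]
      = (1/6)[(9) + (0) + (-3)] = 6/6 = 1
  <chi_rho, chi_3> = (1/6)[1*(9)*conj(2) + 2*(0)*conj(-1) + 3*(1)*conj(0)]
      = (1/6)[(18) + (0) + (0)] = 18/6 = 3
Dimension check: dim(rho) = sum (mult * dim) = 2*1 + 1*1 + 3*2 = 9 = chi_rho(e) = 9.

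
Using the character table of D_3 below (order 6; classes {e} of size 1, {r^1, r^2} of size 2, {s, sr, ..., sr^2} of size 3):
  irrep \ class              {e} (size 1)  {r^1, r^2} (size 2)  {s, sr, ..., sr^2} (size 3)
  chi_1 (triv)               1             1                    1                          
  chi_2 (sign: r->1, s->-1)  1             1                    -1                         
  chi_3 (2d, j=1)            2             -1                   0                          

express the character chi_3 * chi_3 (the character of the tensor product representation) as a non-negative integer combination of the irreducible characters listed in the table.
chi_3 tensor chi_3 = chi_1 + chi_2 + chi_3 (all other irreducibles have multiplicity 0).

Proof sketch: The character of a tensor product is the pointwise product (chi_3 * chi_3)(C) = chi_3(C) * chi_3(C):
  {e}: (2)*(2), {r^1, r^2}: (-1)*(-1), {s, sr, ..., sr^2}: (0)*(0)
so (chi_3 * chi_3) takes values
  {e} -> 4, {r^1, r^2} -> 1, {s, sr, ..., sr^2} -> 0.
Now take the inner product of this character with each irreducible chi from the table, <chi_3*chi_3, chi> = (1/6) sum_C |C| (chi_3*chi_3)(C) conj(chi(C)):
  <chi_3*chi_3, chi_1> = (1/6)[1*(4)*conj(1) + 2*(1)*conj(1) + 3*(0)*conj(1)]
      = (1/6)[(4) + (2) + (0)] = 6/6 = 1
  <chi_3*chi_3, chi_2> = (1/6)[1*(4)*conj(1) + 2*(1)*conj(1) + 3*(0)*conj(-1)]
      = (1/6)[(4) + (2) + (0)] = 6/6 = 1
  <chi_3*chi_3, chi_3> = (1/6)[1*(4)*conj(2) + 2*(1)*conj(-1) + 3*(0)*conj(0)]
      = (1/6)[(8) + (-2) + (0)] = 6/6 = 1
Hence the multiplicities are chi_1: 1, chi_2: 1, chi_3: 1. Dimension check: dim(chi_3)*dim(chi_3) = 2*2 = 4 and sum (mult * dim) = 1*1 + 1*1 + 1*2 = 4.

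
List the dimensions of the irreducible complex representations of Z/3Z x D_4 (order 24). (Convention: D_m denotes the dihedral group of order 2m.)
Dimensions: 1, 1, 1, 1, 1, 1, 1, 1, 1, 1, 1, 1, 2, 2, 2

Reasoning: There are 15 irreducibles (= number of conjugacy classes). Their dimensions d_i satisfy sum d_i^2 = |G| = 24: 1 + 1 + 1 + 1 + 1 + 1 + 1 + 1 + 1 + 1 + 1 + 1 + 4 + 4 + 4 = 24. (For the product with Z/3Z: each of the 3 1-dim characters of Z/3Z tensors with each irrep of D_4, giving 3 copies of each D_4-dimension.)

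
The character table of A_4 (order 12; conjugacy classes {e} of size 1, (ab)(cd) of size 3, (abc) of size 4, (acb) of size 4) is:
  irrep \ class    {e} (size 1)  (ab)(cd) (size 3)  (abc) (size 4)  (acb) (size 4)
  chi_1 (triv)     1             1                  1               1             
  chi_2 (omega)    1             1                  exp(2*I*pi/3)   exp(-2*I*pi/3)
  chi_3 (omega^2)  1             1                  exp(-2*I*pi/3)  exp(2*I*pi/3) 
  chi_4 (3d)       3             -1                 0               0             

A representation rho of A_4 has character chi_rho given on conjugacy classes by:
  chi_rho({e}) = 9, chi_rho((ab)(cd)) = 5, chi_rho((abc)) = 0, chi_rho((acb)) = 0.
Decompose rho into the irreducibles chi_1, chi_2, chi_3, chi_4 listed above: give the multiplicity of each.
Multiplicities: chi_1: 2, chi_2: 2, chi_3: 2, chi_4: 1.

Solution. Use <chi_rho, chi> = (1/|G|) sum_C |C| * chi_rho(C) * conj(chi(C)) with |G| = 12 for each irreducible chi in the table:
  <chi_rho, chi_1> = (1/12)[1*(9)*conj(1) + 3*(5)*conj(1) + 4*(0)*conj(1) + 4*(0)*conj(1)]
      = (1/12)[(9) + (15) + (0) + (0)] = 24/12 = 2
  <chi_rho, chi_2> = (1/12)[1*(9)*conj(1) + 3*(5)*conj(1) + 4*(0)*conj(exp(2*I*pi/3)) + 4*(0)*conj(exp(-2*I*pi/3))]
      = (1/12)[(9) + (15) + (0) + (0)] = 24/12 = 2
  <chi_rho, chi_3> = (1/12)[1*(9)*conj(1) + 3*(5)*conj(1) + 4*(0)*conj(exp(-2*I*pi/3)) + 4*(0)*conj(exp(2*I*pi/3))]
      = (1/12)[(9) + (15) + (0) + (0)] = 24/12 = 2
  <chi_rho, chi_4> = (1/12)[1*(9)*conj(3) + 3*(5)*conj(-1) + 4*(0)*conj(0) + 4*(0)*conj(0)]
      = (1/12)[(27) + (-15) + (0) + (0)] = 12/12 = 1
(Exp terms are combined using exp(i*s)*conj(exp(i*t)) = exp(i*(s-t)), and sums of them are collapsed using the identity that for every m > 1 the m distinct m-th roots of unity sum to 0, e.g. 1 + exp(2*I*pi/3) + exp(-2*I*pi/3) = 0.)
Dimension check: dim(rho) = sum (mult * dim) = 2*1 + 2*1 + 2*1 + 1*3 = 9 = chi_rho(e) = 9.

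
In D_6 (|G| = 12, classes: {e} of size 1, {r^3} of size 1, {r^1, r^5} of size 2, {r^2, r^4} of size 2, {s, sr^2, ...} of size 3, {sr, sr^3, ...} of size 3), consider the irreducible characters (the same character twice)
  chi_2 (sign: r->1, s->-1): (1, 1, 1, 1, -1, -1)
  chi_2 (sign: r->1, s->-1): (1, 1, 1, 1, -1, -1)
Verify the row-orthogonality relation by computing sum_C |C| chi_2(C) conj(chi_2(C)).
Sum = 12 = |G| = 12; so <chi_2, chi_2> = 1 (norm-1 confirms irreducibility).

Argument: Compute term by term over conjugacy classes (|C| * chi_2(C) * conj(chi_2(C))):
  1*(1)*conj(1) + 1*(1)*conj(1) + 2*(1)*conj(1) + 2*(1)*conj(1) + 3*(-1)*conj(-1) + 3*(-1)*conj(-1)
  = (1) + (1) + (2) + (2) + (3) + (3)
  = 12.
Dividing by |G| = 12 gives 12/12 = 1, matching the row-orthogonality relation <chi_2, chi_2> = [chi_2 = chi_2].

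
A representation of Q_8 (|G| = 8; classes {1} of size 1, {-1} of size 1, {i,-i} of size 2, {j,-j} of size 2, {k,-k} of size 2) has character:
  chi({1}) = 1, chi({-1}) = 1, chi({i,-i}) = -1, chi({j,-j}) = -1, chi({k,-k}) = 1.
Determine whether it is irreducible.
Irreducible: <chi, chi> = 1.

Details: <chi, chi> = (1/|G|) sum_C |C| * |chi(C)|^2 = (1/8)[1*|1|^2 + 1*|1|^2 + 2*|-1|^2 + 2*|-1|^2 + 2*|1|^2]
  = (1/8)[(1) + (1) + (2) + (2) + (2)] = 8/8 = 1.
A character is irreducible iff <chi, chi> = 1, so this representation is irreducible.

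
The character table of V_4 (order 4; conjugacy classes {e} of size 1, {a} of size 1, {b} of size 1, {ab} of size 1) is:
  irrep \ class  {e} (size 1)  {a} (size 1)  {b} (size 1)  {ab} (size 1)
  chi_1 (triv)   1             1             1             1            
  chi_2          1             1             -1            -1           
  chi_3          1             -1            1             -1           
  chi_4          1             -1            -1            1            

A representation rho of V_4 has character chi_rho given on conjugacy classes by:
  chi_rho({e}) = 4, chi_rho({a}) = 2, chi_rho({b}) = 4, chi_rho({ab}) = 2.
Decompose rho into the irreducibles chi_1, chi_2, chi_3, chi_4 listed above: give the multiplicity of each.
Multiplicities: chi_1: 3, chi_2: 0, chi_3: 1, chi_4: 0.

Justification: Use <chi_rho, chi> = (1/|G|) sum_C |C| * chi_rho(C) * conj(chi(C)) with |G| = 4 for each irreducible chi in the table:
  <chi_rho, chi_1> = (1/4)[1*(4)*conj(1) + 1*(2)*conj(1) + 1*(4)*conj(1) + 1*(2)*conj(1)]
      = (1/4)[(4) + (2) + (4) + (2)] = 12/4 = 3
  <chi_rho, chi_2> = (1/4)[1*(4)*conj(1) + 1*(2)*conj(1) + 1*(4)*conj(-1) + 1*(2)*conj(-1)]
      = (1/4)[(4) + (2) + (-4) + (-2)] = 0/4 = 0
  <chi_rho, chi_3> = (1/4)[1*(4)*conj(1) + 1*(2)*conj(-1) + 1*(4)*conj(1) + 1*(2)*conj(-1)]
      = (1/4)[(4) + (-2) + (4) + (-2)] = 4/4 = 1
  <chi_rho, chi_4> = (1/4)[1*(4)*conj(1) + 1*(2)*conj(-1) + 1*(4)*conj(-1) + 1*(2)*conj(1)]
      = (1/4)[(4) + (-2) + (-4) + (2)] = 0/4 = 0
Dimension check: dim(rho) = sum (mult * dim) = 3*1 + 0*1 + 1*1 + 0*1 = 4 = chi_rho(e) = 4.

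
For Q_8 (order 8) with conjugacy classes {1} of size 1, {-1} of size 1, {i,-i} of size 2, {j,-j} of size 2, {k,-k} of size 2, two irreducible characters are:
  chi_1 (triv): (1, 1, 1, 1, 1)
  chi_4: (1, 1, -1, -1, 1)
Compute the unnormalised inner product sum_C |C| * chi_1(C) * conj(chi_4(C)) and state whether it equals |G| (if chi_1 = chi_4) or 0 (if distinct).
Sum = 0; so <chi_1, chi_4> = 0 (distinct irreducibles are orthogonal).

Argument: Compute term by term over conjugacy classes (|C| * chi_1(C) * conj(chi_4(C))):
  1*(1)*conj(1) + 1*(1)*conj(1) + 2*(1)*conj(-1) + 2*(1)*conj(-1) + 2*(1)*conj(1)
  = (1) + (1) + (-2) + (-2) + (2)
  = 0.
Dividing by |G| = 8 gives 0/8 = 0, matching the row-orthogonality relation <chi_1, chi_4> = [chi_1 = chi_4].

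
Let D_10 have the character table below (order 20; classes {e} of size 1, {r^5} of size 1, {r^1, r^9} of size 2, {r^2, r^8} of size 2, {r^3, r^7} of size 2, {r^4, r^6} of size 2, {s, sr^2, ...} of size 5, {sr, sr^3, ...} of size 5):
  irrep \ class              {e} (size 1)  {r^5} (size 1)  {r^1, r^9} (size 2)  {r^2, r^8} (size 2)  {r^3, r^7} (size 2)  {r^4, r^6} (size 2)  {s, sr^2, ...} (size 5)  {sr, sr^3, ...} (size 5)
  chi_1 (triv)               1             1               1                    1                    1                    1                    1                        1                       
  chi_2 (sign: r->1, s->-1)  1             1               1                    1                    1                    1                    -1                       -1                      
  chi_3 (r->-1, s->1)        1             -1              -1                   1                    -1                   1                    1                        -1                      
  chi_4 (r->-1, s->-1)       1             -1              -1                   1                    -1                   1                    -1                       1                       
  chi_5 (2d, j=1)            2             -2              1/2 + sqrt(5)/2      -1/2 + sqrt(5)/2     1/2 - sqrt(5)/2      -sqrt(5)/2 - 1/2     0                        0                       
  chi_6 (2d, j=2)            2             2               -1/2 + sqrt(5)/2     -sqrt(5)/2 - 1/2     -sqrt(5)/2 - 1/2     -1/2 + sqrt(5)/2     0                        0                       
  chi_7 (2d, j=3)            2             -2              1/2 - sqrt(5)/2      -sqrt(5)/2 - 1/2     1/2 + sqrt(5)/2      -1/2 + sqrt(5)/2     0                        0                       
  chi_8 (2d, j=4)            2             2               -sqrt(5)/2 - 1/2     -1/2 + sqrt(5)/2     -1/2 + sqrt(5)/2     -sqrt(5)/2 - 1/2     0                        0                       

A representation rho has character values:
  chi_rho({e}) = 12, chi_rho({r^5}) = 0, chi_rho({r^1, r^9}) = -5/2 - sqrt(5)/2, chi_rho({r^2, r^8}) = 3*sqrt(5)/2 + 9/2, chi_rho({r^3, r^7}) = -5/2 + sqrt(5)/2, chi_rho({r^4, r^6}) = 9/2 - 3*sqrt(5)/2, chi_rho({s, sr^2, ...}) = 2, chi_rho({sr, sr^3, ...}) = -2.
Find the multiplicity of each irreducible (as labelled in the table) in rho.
Multiplicities: chi_1: 1, chi_2: 1, chi_3: 3, chi_4: 1, chi_5: 1, chi_6: 0, chi_7: 0, chi_8: 2.

Solution. Use <chi_rho, chi> = (1/|G|) sum_C |C| * chi_rho(C) * conj(chi(C)) with |G| = 20 for each irreducible chi in the table:
  <chi_rho, chi_1> = (1/20)[1*(12)*conj(1) + 1*(0)*conj(1) + 2*(-5/2 - sqrt(5)/2)*conj(1) + 2*(3*sqrt(5)/2 + 9/2)*conj(1) + 2*(-5/2 + sqrt(5)/2)*conj(1) + 2*(9/2 - 3*sqrt(5)/2)*conj(1) + 5*(2)*conj(1) + 5*(-2)*conj(1)]
      = (1/20)[(12) + (0) + (-5 - sqrt(5)) + (3*sqrt(5) + 9) + (-5 + sqrt(5)) + (9 - 3*sqrt(5)) + (10) + (-10)] = 20/20 = 1
  <chi_rho, chi_2> = (1/20)[1*(12)*conj(1) + 1*(0)*conj(1) + 2*(-5/2 - sqrt(5)/2)*conj(1) + 2*(3*sqrt(5)/2 + 9/2)*conj(1) + 2*(-5/2 + sqrt(5)/2)*conj(1) + 2*(9/2 - 3*sqrt(5)/2)*conj(1) + 5*(2)*conj(-1) + 5*(-2)*conj(-1)]
      = (1/20)[(12) + (0) + (-5 - sqrt(5)) + (3*sqrt(5) + 9) + (-5 + sqrt(5)) + (9 - 3*sqrt(5)) + (-10) + (10)] = 20/20 = 1
  <chi_rho, chi_3> = (1/20)[1*(12)*conj(1) + 1*(0)*conj(-1) + 2*(-5/2 - sqrt(5)/2)*conj(-1) + 2*(3*sqrt(5)/2 + 9/2)*conj(1) + 2*(-5/2 + sqrt(5)/2)*conj(-1) + 2*(9/2 - 3*sqrt(5)/2)*conj(1) + 5*(2)*conj(1) + 5*(-2)*conj(-1)]
      = (1/20)[(12) + (0) + (sqrt(5) + 5) + (3*sqrt(5) + 9) + (5 - sqrt(5)) + (9 - 3*sqrt(5)) + (10) + (10)] = 60/20 = 3
  <chi_rho, chi_4> = (1/20)[1*(12)*conj(1) + 1*(0)*conj(-1) + 2*(-5/2 - sqrt(5)/2)*conj(-1) + 2*(3*sqrt(5)/2 + 9/2)*conj(1) + 2*(-5/2 + sqrt(5)/2)*conj(-1) + 2*(9/2 - 3*sqrt(5)/2)*conj(1) + 5*(2)*conj(-1) + 5*(-2)*conj(1)]
      = (1/20)[(12) + (0) + (sqrt(5) + 5) + (3*sqrt(5) + 9) + (5 - sqrt(5)) + (9 - 3*sqrt(5)) + (-10) + (-10)] = 20/20 = 1
  <chi_rho, chi_5> = (1/20)[1*(12)*conj(2) + 1*(0)*conj(-2) + 2*(-5/2 - sqrt(5)/2)*conj(1/2 + sqrt(5)/2) + 2*(3*sqrt(5)/2 + 9/2)*conj(-1/2 + sqrt(5)/2) + 2*(-5/2 + sqrt(5)/2)*conj(1/2 - sqrt(5)/2) + 2*(9/2 - 3*sqrt(5)/2)*conj(-sqrt(5)/2 - 1/2) + 5*(2)*conj(0) + 5*(-2)*conj(0)]
      = (1/20)[(24) + (0) + (-3*sqrt(5) - 5) + (3 + 3*sqrt(5)) + (-5 + 3*sqrt(5)) + (3 - 3*sqrt(5)) + (0) + (0)] = 20/20 = 1
  <chi_rho, chi_6> = (1/20)[1*(12)*conj(2) + 1*(0)*conj(2) + 2*(-5/2 - sqrt(5)/2)*conj(-1/2 + sqrt(5)/2) + 2*(3*sqrt(5)/2 + 9/2)*conj(-sqrt(5)/2 - 1/2) + 2*(-5/2 + sqrt(5)/2)*conj(-sqrt(5)/2 - 1/2) + 2*(9/2 - 3*sqrt(5)/2)*conj(-1/2 + sqrt(5)/2) + 5*(2)*conj(0) + 5*(-2)*conj(0)]
      = (1/20)[(24) + (0) + (-2*sqrt(5)) + (-6*sqrt(5) - 12) + (2*sqrt(5)) + (-12 + 6*sqrt(5)) + (0) + (0)] = 0/20 = 0
  <chi_rho, chi_7> = (1/20)[1*(12)*conj(2) + 1*(0)*conj(-2) + 2*(-5/2 - sqrt(5)/2)*conj(1/2 - sqrt(5)/2) + 2*(3*sqrt(5)/2 + 9/2)*conj(-sqrt(5)/2 - 1/2) + 2*(-5/2 + sqrt(5)/2)*conj(1/2 + sqrt(5)/2) + 2*(9/2 - 3*sqrt(5)/2)*conj(-1/2 + sqrt(5)/2) + 5*(2)*conj(0) + 5*(-2)*conj(0)]
      = (1/20)[(24) + (0) + (2*sqrt(5)) + (-6*sqrt(5) - 12) + (-2*sqrt(5)) + (-12 + 6*sqrt(5)) + (0) + (0)] = 0/20 = 0
  <chi_rho, chi_8> = (1/20)[1*(12)*conj(2) + 1*(0)*conj(2) + 2*(-5/2 - sqrt(5)/2)*conj(-sqrt(5)/2 - 1/2) + 2*(3*sqrt(5)/2 + 9/2)*conj(-1/2 + sqrt(5)/2) + 2*(-5/2 + sqrt(5)/2)*conj(-1/2 + sqrt(5)/2) + 2*(9/2 - 3*sqrt(5)/2)*conj(-sqrt(5)/2 - 1/2) + 5*(2)*conj(0) + 5*(-2)*conj(0)]
      = (1/20)[(24) + (0) + (5 + 3*sqrt(5)) + (3 + 3*sqrt(5)) + (5 - 3*sqrt(5)) + (3 - 3*sqrt(5)) + (0) + (0)] = 40/20 = 2
Dimension check: dim(rho) = sum (mult * dim) = 1*1 + 1*1 + 3*1 + 1*1 + 1*2 + 0*2 + 0*2 + 2*2 = 12 = chi_rho(e) = 12.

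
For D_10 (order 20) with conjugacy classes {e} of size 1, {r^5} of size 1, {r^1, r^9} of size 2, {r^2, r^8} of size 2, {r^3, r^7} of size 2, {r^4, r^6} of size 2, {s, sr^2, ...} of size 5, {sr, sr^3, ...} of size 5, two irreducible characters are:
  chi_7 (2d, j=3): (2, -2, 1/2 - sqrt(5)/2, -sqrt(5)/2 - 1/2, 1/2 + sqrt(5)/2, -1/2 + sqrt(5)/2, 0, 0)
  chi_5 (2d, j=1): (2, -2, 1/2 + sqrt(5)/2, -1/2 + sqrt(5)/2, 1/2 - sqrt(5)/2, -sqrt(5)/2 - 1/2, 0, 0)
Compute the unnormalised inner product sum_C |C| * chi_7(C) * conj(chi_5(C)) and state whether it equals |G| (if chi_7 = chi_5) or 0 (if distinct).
Sum = 0; so <chi_7, chi_5> = 0 (distinct irreducibles are orthogonal).

Solution. Compute term by term over conjugacy classes (|C| * chi_7(C) * conj(chi_5(C))):
  1*(2)*conj(2) + 1*(-2)*conj(-2) + 2*(1/2 - sqrt(5)/2)*conj(1/2 + sqrt(5)/2) + 2*(-sqrt(5)/2 - 1/2)*conj(-1/2 + sqrt(5)/2) + 2*(1/2 + sqrt(5)/2)*conj(1/2 - sqrt(5)/2) + 2*(-1/2 + sqrt(5)/2)*conj(-sqrt(5)/2 - 1/2) + 5*(0)*conj(0) + 5*(0)*conj(0)
  = (4) + (4) + (-2) + (-2) + (-2) + (-2) + (0) + (0)
  = 0.
Dividing by |G| = 20 gives 0/20 = 0, matching the row-orthogonality relation <chi_7, chi_5> = [chi_7 = chi_5].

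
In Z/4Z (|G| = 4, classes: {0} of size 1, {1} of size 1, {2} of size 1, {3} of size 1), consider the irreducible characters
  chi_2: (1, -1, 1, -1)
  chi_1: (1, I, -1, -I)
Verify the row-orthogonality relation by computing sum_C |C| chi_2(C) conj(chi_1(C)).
Sum = 0; so <chi_2, chi_1> = 0 (distinct irreducibles are orthogonal).

Derivation: Compute term by term over conjugacy classes (|C| * chi_2(C) * conj(chi_1(C))):
  1*(1)*conj(1) + 1*(-1)*conj(I) + 1*(1)*conj(-1) + 1*(-1)*conj(-I)
  = (1) + (I) + (-1) + (-I)
  = 0.
(Exp terms are combined using exp(i*s)*conj(exp(i*t)) = exp(i*(s-t)), and sums of them are collapsed using the identity that for every m > 1 the m distinct m-th roots of unity sum to 0, e.g. 1 + exp(2*I*pi/3) + exp(-2*I*pi/3) = 0.)
Dividing by |G| = 4 gives 0/4 = 0, matching the row-orthogonality relation <chi_2, chi_1> = [chi_2 = chi_1].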